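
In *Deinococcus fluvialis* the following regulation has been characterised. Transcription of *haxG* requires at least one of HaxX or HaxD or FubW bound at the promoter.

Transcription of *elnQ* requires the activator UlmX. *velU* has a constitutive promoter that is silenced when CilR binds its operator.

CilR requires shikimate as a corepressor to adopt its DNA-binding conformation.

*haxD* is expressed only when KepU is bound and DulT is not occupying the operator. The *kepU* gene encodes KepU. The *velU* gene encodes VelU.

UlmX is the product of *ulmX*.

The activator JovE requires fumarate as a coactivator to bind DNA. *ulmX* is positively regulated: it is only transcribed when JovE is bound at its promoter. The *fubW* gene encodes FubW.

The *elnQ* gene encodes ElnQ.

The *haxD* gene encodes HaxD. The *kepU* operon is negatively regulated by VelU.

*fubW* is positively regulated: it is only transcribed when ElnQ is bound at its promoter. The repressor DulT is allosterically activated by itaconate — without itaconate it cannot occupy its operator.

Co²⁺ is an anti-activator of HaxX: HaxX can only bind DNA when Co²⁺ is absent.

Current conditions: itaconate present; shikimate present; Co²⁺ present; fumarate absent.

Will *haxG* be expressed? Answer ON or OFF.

Co²⁺ is present, so HaxX is inactive.
Itaconate is present, so DulT is active.
Shikimate is present, so CilR is active.
With repressor CilR bound, *velU* is not transcribed.
So VelU is not produced.
With no repressor bound, *kepU* is transcribed.
So KepU is produced and active.
With repressor DulT bound, *haxD* is not transcribed.
So HaxD is not produced.
Fumarate is absent, so JovE is inactive.
Required activator JovE is absent, so *ulmX* is not transcribed.
So UlmX is not produced.
Required activator UlmX is absent, so *elnQ* is not transcribed.
So ElnQ is not produced.
Required activator ElnQ is absent, so *fubW* is not transcribed.
So FubW is not produced.
No activator is available at the *haxG* promoter, so *haxG* is not transcribed.

OFF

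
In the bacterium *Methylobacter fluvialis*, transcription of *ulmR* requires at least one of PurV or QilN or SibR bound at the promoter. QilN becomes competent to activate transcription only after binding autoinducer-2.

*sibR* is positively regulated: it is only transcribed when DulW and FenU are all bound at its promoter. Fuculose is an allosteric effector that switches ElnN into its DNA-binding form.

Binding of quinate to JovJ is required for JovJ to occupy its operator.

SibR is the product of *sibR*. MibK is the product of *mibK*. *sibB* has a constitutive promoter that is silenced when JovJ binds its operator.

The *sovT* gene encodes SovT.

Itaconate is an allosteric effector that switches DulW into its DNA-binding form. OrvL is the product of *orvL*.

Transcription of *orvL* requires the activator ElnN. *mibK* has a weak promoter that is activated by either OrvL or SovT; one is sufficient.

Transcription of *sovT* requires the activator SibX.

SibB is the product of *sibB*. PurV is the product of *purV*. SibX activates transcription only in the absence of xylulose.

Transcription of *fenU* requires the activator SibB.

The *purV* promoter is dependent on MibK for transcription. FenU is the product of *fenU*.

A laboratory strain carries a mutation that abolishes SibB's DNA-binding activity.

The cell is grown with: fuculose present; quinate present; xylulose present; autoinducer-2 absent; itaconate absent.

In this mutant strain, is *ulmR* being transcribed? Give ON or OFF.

ON

Fuculose is present, so ElnN is active.
No repressor is bound and ElnN is active, so *orvL* is transcribed.
So OrvL is produced and active.
Xylulose is present, so SibX is inactive.
Required activator SibX is absent, so *sovT* is not transcribed.
So SovT is not produced.
Activator OrvL is present, so *mibK* is transcribed.
So MibK is produced and active.
No repressor is bound and MibK is active, so *purV* is transcribed.
So PurV is produced and active.
Autoinducer-2 is absent, so QilN is inactive.
Itaconate is absent, so DulW is inactive.
SibB is non-functional in this strain, so it has no effect.
Required activator SibB is absent, so *fenU* is not transcribed.
So FenU is not produced.
Required activator DulW is absent, so *sibR* is not transcribed.
So SibR is not produced.
Activator PurV is present, so *ulmR* is transcribed.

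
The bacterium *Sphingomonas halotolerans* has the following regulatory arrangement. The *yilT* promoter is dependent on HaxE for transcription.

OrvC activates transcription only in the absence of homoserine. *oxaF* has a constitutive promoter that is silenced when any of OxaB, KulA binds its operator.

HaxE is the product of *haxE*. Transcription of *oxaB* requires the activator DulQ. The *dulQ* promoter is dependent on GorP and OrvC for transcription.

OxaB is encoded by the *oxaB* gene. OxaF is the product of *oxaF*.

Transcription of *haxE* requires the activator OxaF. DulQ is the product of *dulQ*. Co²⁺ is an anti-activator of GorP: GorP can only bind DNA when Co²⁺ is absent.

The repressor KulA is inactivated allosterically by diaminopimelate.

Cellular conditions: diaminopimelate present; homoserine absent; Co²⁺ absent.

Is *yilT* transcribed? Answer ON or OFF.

OFF

Co²⁺ is absent, so GorP is active.
Homoserine is absent, so OrvC is active.
No repressor is bound and GorP and OrvC are active, so *dulQ* is transcribed.
So DulQ is produced and active.
No repressor is bound and DulQ is active, so *oxaB* is transcribed.
So OxaB is produced and active.
Diaminopimelate is present, so KulA is inactive.
With repressor OxaB bound, *oxaF* is not transcribed.
So OxaF is not produced.
Required activator OxaF is absent, so *haxE* is not transcribed.
So HaxE is not produced.
Required activator HaxE is absent, so *yilT* is not transcribed.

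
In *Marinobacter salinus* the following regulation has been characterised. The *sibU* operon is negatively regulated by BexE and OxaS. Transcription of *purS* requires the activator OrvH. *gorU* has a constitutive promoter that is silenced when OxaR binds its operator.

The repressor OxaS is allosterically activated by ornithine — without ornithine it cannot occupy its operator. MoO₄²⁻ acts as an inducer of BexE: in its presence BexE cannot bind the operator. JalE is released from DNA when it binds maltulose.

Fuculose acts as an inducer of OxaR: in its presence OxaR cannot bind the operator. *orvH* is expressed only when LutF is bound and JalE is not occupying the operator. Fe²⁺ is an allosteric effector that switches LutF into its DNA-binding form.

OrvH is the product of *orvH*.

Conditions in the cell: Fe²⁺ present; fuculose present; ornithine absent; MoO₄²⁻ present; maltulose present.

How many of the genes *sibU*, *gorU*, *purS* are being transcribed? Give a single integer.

3

MoO₄²⁻ is present, so BexE is inactive.
Ornithine is absent, so OxaS is inactive.
With no repressor bound, *sibU* is transcribed.
→ *sibU* is ON.
Fuculose is present, so OxaR is inactive.
With no repressor bound, *gorU* is transcribed.
→ *gorU* is ON.
Fe²⁺ is present, so LutF is active.
Maltulose is present, so JalE is inactive.
No repressor is bound and LutF is active, so *orvH* is transcribed.
So OrvH is produced and active.
No repressor is bound and OrvH is active, so *purS* is transcribed.
→ *purS* is ON.
3 of the 3 genes are transcribed.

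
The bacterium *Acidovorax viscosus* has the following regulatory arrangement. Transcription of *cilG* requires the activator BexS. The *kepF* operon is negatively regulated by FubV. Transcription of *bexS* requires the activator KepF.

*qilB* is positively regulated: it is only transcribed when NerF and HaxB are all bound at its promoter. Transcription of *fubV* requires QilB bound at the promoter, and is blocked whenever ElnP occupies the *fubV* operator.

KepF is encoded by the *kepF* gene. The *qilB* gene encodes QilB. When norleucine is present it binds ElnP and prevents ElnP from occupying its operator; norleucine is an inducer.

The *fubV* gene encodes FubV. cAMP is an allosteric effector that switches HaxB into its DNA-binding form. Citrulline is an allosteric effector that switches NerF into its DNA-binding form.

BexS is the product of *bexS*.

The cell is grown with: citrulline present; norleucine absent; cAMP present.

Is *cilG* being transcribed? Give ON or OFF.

ON

Citrulline is present, so NerF is active.
cAMP is present, so HaxB is active.
No repressor is bound and NerF and HaxB are active, so *qilB* is transcribed.
So QilB is produced and active.
Norleucine is absent, so ElnP is active.
With repressor ElnP bound, *fubV* is not transcribed.
So FubV is not produced.
With no repressor bound, *kepF* is transcribed.
So KepF is produced and active.
No repressor is bound and KepF is active, so *bexS* is transcribed.
So BexS is produced and active.
No repressor is bound and BexS is active, so *cilG* is transcribed.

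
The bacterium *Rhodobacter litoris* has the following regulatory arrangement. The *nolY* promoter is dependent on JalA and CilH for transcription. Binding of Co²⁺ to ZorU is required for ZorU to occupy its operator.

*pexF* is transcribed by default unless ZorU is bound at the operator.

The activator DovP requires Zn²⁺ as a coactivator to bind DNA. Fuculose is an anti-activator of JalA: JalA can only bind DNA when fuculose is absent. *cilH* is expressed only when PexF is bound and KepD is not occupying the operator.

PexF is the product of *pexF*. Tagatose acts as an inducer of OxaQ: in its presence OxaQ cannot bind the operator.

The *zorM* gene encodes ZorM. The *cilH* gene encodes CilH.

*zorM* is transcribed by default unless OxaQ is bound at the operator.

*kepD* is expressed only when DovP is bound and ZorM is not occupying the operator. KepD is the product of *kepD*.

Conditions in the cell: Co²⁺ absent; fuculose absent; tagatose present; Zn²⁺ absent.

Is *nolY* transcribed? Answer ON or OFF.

ON

Fuculose is absent, so JalA is active.
Tagatose is present, so OxaQ is inactive.
With no repressor bound, *zorM* is transcribed.
So ZorM is produced and active.
Zn²⁺ is absent, so DovP is inactive.
With repressor ZorM bound, *kepD* is not transcribed.
So KepD is not produced.
Co²⁺ is absent, so ZorU is inactive.
With no repressor bound, *pexF* is transcribed.
So PexF is produced and active.
No repressor is bound and PexF is active, so *cilH* is transcribed.
So CilH is produced and active.
No repressor is bound and JalA and CilH are active, so *nolY* is transcribed.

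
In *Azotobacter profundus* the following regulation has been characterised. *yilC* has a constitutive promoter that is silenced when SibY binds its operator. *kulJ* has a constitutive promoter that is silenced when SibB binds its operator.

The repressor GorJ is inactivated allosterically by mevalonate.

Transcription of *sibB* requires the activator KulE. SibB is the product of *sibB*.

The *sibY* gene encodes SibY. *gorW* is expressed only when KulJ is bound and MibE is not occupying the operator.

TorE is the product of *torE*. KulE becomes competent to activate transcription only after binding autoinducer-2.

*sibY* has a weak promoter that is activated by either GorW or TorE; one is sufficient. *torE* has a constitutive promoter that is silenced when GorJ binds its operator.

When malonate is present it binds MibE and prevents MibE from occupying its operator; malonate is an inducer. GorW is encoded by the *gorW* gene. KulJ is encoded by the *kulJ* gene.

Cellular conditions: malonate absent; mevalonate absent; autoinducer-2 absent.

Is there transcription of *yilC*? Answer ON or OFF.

ON

Autoinducer-2 is absent, so KulE is inactive.
Required activator KulE is absent, so *sibB* is not transcribed.
So SibB is not produced.
With no repressor bound, *kulJ* is transcribed.
So KulJ is produced and active.
Malonate is absent, so MibE is active.
With repressor MibE bound, *gorW* is not transcribed.
So GorW is not produced.
Mevalonate is absent, so GorJ is active.
With repressor GorJ bound, *torE* is not transcribed.
So TorE is not produced.
No activator is available at the *sibY* promoter, so *sibY* is not transcribed.
So SibY is not produced.
With no repressor bound, *yilC* is transcribed.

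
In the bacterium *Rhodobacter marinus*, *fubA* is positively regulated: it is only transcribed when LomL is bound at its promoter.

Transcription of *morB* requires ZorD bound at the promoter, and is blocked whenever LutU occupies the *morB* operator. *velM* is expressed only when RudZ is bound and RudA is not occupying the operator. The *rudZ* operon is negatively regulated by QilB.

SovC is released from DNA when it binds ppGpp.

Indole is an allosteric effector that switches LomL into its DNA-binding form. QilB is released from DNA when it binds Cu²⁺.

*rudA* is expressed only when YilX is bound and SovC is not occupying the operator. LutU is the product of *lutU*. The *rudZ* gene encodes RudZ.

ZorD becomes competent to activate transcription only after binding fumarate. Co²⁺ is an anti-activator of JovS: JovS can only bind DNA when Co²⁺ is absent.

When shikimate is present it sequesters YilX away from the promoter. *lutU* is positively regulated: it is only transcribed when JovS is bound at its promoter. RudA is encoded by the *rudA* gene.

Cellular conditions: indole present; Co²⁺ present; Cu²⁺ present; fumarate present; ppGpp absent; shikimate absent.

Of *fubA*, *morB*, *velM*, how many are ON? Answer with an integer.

Indole is present, so LomL is active.
No repressor is bound and LomL is active, so *fubA* is transcribed.
→ *fubA* is ON.
Co²⁺ is present, so JovS is inactive.
Required activator JovS is absent, so *lutU* is not transcribed.
So LutU is not produced.
Fumarate is present, so ZorD is active.
No repressor is bound and ZorD is active, so *morB* is transcribed.
→ *morB* is ON.
Cu²⁺ is present, so QilB is inactive.
With no repressor bound, *rudZ* is transcribed.
So RudZ is produced and active.
ppGpp is absent, so SovC is active.
Shikimate is absent, so YilX is active.
With repressor SovC bound, *rudA* is not transcribed.
So RudA is not produced.
No repressor is bound and RudZ is active, so *velM* is transcribed.
→ *velM* is ON.
3 of the 3 genes are transcribed.

3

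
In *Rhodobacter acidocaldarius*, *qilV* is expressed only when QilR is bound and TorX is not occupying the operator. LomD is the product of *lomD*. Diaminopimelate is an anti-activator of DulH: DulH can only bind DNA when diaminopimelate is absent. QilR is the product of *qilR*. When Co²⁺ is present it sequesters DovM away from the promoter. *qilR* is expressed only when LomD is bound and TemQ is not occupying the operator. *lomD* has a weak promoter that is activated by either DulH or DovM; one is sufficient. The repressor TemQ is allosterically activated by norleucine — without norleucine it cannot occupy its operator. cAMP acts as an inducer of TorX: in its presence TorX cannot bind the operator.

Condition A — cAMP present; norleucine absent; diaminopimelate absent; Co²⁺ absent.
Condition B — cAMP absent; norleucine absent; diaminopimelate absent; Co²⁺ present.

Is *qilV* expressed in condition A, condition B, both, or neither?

Condition A:
cAMP is present, so TorX is inactive.
Norleucine is absent, so TemQ is inactive.
Diaminopimelate is absent, so DulH is active.
Co²⁺ is absent, so DovM is active.
Activator DulH is present, so *lomD* is transcribed.
So LomD is produced and active.
No repressor is bound and LomD is active, so *qilR* is transcribed.
So QilR is produced and active.
No repressor is bound and QilR is active, so *qilV* is transcribed.
→ *qilV* is ON in A.
Condition B:
cAMP is absent, so TorX is active.
Norleucine is absent, so TemQ is inactive.
Diaminopimelate is absent, so DulH is active.
Co²⁺ is present, so DovM is inactive.
Activator DulH is present, so *lomD* is transcribed.
So LomD is produced and active.
No repressor is bound and LomD is active, so *qilR* is transcribed.
So QilR is produced and active.
With repressor TorX bound, *qilV* is not transcribed.
→ *qilV* is OFF in B.

A only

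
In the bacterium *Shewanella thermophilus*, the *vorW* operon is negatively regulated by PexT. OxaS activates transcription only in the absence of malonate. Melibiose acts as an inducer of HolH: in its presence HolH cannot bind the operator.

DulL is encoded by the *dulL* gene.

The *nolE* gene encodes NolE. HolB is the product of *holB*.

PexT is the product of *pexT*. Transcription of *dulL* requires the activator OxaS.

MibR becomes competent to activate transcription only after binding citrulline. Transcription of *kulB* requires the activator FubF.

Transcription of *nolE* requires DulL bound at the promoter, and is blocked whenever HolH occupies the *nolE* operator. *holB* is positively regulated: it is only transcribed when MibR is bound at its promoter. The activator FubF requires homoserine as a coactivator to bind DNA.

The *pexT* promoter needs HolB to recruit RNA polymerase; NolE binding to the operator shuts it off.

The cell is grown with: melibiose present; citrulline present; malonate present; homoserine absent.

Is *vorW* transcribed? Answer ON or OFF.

OFF

Malonate is present, so OxaS is inactive.
Required activator OxaS is absent, so *dulL* is not transcribed.
So DulL is not produced.
Melibiose is present, so HolH is inactive.
Required activator DulL is absent, so *nolE* is not transcribed.
So NolE is not produced.
Citrulline is present, so MibR is active.
No repressor is bound and MibR is active, so *holB* is transcribed.
So HolB is produced and active.
No repressor is bound and HolB is active, so *pexT* is transcribed.
So PexT is produced and active.
With repressor PexT bound, *vorW* is not transcribed.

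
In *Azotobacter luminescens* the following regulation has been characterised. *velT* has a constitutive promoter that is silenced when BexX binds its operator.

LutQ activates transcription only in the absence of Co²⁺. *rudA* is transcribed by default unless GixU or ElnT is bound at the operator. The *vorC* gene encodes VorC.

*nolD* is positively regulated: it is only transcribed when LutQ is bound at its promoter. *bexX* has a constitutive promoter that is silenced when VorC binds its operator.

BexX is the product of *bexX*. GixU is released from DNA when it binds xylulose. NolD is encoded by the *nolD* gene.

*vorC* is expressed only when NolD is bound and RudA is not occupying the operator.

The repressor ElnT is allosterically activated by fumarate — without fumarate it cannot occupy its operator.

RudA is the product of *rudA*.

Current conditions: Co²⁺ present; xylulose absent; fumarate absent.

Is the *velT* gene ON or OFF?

OFF

Co²⁺ is present, so LutQ is inactive.
Required activator LutQ is absent, so *nolD* is not transcribed.
So NolD is not produced.
Xylulose is absent, so GixU is active.
Fumarate is absent, so ElnT is inactive.
With repressor GixU bound, *rudA* is not transcribed.
So RudA is not produced.
Required activator NolD is absent, so *vorC* is not transcribed.
So VorC is not produced.
With no repressor bound, *bexX* is transcribed.
So BexX is produced and active.
With repressor BexX bound, *velT* is not transcribed.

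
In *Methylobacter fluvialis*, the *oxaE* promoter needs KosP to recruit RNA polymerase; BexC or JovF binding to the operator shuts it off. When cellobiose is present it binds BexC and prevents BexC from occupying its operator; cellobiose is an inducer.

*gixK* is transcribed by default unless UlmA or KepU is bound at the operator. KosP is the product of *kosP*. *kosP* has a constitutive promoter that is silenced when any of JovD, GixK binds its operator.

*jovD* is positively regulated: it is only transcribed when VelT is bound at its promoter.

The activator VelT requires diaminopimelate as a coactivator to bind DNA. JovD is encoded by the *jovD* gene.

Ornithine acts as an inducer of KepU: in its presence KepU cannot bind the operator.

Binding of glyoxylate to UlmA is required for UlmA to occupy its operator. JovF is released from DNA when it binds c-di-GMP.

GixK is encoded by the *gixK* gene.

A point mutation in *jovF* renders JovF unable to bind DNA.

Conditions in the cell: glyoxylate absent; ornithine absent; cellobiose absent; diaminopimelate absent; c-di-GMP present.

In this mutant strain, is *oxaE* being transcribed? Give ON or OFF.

Diaminopimelate is absent, so VelT is inactive.
Required activator VelT is absent, so *jovD* is not transcribed.
So JovD is not produced.
Glyoxylate is absent, so UlmA is inactive.
Ornithine is absent, so KepU is active.
With repressor KepU bound, *gixK* is not transcribed.
So GixK is not produced.
With no repressor bound, *kosP* is transcribed.
So KosP is produced and active.
Cellobiose is absent, so BexC is active.
JovF is non-functional in this strain, so it has no effect.
With repressor BexC bound, *oxaE* is not transcribed.

OFF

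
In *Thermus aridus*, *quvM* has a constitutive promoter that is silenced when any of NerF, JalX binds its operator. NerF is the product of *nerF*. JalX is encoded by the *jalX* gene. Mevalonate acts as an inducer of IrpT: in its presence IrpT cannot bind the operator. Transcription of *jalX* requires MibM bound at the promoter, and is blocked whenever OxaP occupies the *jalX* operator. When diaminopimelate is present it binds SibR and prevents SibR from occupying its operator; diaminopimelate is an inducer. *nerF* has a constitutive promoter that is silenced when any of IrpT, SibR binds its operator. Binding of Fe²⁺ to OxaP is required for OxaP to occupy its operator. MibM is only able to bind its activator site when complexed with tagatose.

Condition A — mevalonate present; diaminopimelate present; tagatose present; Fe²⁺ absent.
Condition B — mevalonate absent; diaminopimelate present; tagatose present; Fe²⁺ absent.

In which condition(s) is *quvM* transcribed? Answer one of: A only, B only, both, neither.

Condition A:
Mevalonate is present, so IrpT is inactive.
Diaminopimelate is present, so SibR is inactive.
With no repressor bound, *nerF* is transcribed.
So NerF is produced and active.
Tagatose is present, so MibM is active.
Fe²⁺ is absent, so OxaP is inactive.
No repressor is bound and MibM is active, so *jalX* is transcribed.
So JalX is produced and active.
With repressor NerF bound, *quvM* is not transcribed.
→ *quvM* is OFF in A.
Condition B:
Mevalonate is absent, so IrpT is active.
Diaminopimelate is present, so SibR is inactive.
With repressor IrpT bound, *nerF* is not transcribed.
So NerF is not produced.
Tagatose is present, so MibM is active.
Fe²⁺ is absent, so OxaP is inactive.
No repressor is bound and MibM is active, so *jalX* is transcribed.
So JalX is produced and active.
With repressor JalX bound, *quvM* is not transcribed.
→ *quvM* is OFF in B.

neither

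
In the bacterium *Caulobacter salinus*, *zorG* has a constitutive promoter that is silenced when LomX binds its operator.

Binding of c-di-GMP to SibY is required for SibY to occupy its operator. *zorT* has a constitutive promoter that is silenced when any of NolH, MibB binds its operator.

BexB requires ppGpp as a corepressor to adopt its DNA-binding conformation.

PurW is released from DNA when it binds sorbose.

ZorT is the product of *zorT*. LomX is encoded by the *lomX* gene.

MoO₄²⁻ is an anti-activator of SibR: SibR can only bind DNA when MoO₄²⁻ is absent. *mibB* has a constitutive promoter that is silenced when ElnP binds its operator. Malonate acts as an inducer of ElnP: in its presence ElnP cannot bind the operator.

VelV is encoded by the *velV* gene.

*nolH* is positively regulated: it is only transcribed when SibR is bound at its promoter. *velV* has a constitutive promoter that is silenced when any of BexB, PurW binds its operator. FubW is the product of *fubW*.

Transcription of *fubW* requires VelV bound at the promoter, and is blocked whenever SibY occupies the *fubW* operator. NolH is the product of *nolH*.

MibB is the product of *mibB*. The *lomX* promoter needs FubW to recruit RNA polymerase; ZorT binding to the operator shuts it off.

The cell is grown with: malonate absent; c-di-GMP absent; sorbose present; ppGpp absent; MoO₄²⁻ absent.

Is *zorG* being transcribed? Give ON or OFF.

OFF

MoO₄²⁻ is absent, so SibR is active.
No repressor is bound and SibR is active, so *nolH* is transcribed.
So NolH is produced and active.
Malonate is absent, so ElnP is active.
With repressor ElnP bound, *mibB* is not transcribed.
So MibB is not produced.
With repressor NolH bound, *zorT* is not transcribed.
So ZorT is not produced.
ppGpp is absent, so BexB is inactive.
Sorbose is present, so PurW is inactive.
With no repressor bound, *velV* is transcribed.
So VelV is produced and active.
c-di-GMP is absent, so SibY is inactive.
No repressor is bound and VelV is active, so *fubW* is transcribed.
So FubW is produced and active.
No repressor is bound and FubW is active, so *lomX* is transcribed.
So LomX is produced and active.
With repressor LomX bound, *zorG* is not transcribed.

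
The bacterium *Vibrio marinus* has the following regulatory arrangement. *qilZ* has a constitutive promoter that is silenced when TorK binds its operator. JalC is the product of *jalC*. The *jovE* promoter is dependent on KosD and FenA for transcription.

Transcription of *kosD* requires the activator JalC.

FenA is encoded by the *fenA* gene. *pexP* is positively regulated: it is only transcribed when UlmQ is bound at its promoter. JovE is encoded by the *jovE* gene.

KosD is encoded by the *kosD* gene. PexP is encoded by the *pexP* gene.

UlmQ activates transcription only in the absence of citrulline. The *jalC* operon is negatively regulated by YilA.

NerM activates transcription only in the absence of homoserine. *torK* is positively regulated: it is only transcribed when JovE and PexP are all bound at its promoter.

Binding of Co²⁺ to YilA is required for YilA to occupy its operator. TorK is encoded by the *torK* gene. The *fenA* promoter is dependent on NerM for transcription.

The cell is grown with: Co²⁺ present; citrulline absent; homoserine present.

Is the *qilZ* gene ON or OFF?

Co²⁺ is present, so YilA is active.
With repressor YilA bound, *jalC* is not transcribed.
So JalC is not produced.
Required activator JalC is absent, so *kosD* is not transcribed.
So KosD is not produced.
Homoserine is present, so NerM is inactive.
Required activator NerM is absent, so *fenA* is not transcribed.
So FenA is not produced.
Required activator KosD is absent, so *jovE* is not transcribed.
So JovE is not produced.
Citrulline is absent, so UlmQ is active.
No repressor is bound and UlmQ is active, so *pexP* is transcribed.
So PexP is produced and active.
Required activator JovE is absent, so *torK* is not transcribed.
So TorK is not produced.
With no repressor bound, *qilZ* is transcribed.

ON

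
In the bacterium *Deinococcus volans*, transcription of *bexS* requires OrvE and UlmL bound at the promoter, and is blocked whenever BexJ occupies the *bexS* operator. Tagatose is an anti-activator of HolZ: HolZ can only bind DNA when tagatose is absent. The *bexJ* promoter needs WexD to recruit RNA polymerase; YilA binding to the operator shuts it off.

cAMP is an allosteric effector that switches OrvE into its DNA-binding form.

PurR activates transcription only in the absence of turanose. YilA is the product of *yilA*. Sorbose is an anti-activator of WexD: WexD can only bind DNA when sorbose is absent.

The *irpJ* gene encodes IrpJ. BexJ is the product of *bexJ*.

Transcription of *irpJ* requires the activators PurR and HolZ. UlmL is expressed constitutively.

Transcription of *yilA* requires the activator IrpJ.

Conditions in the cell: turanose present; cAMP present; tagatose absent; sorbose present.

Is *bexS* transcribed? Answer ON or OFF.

ON

Turanose is present, so PurR is inactive.
Tagatose is absent, so HolZ is active.
Required activator PurR is absent, so *irpJ* is not transcribed.
So IrpJ is not produced.
Required activator IrpJ is absent, so *yilA* is not transcribed.
So YilA is not produced.
Sorbose is present, so WexD is inactive.
Required activator WexD is absent, so *bexJ* is not transcribed.
So BexJ is not produced.
cAMP is present, so OrvE is active.
UlmL is produced constitutively and is active.
No repressor is bound and OrvE and UlmL are active, so *bexS* is transcribed.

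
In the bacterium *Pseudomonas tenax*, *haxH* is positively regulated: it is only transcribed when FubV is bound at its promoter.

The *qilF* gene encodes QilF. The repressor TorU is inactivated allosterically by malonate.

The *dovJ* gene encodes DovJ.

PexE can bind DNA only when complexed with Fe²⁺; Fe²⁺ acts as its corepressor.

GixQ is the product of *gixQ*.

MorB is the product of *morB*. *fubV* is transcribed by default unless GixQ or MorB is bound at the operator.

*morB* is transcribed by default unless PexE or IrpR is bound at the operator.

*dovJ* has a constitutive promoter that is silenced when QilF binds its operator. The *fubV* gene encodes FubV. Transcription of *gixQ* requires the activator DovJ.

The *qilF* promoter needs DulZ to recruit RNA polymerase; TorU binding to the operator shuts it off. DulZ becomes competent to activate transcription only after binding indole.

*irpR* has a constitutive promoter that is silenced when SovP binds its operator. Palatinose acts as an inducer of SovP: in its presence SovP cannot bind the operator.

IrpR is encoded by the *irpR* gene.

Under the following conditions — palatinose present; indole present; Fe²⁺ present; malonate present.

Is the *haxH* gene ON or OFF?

Malonate is present, so TorU is inactive.
Indole is present, so DulZ is active.
No repressor is bound and DulZ is active, so *qilF* is transcribed.
So QilF is produced and active.
With repressor QilF bound, *dovJ* is not transcribed.
So DovJ is not produced.
Required activator DovJ is absent, so *gixQ* is not transcribed.
So GixQ is not produced.
Fe²⁺ is present, so PexE is active.
Palatinose is present, so SovP is inactive.
With no repressor bound, *irpR* is transcribed.
So IrpR is produced and active.
With repressor PexE bound, *morB* is not transcribed.
So MorB is not produced.
With no repressor bound, *fubV* is transcribed.
So FubV is produced and active.
No repressor is bound and FubV is active, so *haxH* is transcribed.

ON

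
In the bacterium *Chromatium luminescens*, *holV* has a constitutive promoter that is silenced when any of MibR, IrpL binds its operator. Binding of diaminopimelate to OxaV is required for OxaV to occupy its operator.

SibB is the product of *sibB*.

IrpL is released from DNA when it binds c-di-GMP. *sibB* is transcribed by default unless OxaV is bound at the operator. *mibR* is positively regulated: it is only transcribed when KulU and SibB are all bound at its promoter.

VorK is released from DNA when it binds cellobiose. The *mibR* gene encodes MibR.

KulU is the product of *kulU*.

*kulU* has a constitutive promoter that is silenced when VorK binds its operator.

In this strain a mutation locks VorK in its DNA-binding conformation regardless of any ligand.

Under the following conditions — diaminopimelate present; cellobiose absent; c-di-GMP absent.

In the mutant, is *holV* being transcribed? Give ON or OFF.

VorK is constitutively active in this strain.
With repressor VorK bound, *kulU* is not transcribed.
So KulU is not produced.
Diaminopimelate is present, so OxaV is active.
With repressor OxaV bound, *sibB* is not transcribed.
So SibB is not produced.
Required activator KulU is absent, so *mibR* is not transcribed.
So MibR is not produced.
c-di-GMP is absent, so IrpL is active.
With repressor IrpL bound, *holV* is not transcribed.

OFF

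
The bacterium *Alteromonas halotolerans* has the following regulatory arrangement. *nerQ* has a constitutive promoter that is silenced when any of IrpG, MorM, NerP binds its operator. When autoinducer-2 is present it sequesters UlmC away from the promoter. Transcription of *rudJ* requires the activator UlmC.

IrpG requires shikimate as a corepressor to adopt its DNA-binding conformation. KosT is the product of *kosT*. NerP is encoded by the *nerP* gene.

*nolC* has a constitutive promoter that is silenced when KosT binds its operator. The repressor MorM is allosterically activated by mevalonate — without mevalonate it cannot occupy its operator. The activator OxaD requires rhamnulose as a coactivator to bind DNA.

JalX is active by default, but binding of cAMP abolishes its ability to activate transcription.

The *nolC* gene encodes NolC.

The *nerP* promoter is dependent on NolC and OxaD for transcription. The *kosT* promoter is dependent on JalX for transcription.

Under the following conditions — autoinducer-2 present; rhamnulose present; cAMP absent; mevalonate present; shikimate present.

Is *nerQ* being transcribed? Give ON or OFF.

Shikimate is present, so IrpG is active.
Mevalonate is present, so MorM is active.
cAMP is absent, so JalX is active.
No repressor is bound and JalX is active, so *kosT* is transcribed.
So KosT is produced and active.
With repressor KosT bound, *nolC* is not transcribed.
So NolC is not produced.
Rhamnulose is present, so OxaD is active.
Required activator NolC is absent, so *nerP* is not transcribed.
So NerP is not produced.
With repressor IrpG bound, *nerQ* is not transcribed.

OFF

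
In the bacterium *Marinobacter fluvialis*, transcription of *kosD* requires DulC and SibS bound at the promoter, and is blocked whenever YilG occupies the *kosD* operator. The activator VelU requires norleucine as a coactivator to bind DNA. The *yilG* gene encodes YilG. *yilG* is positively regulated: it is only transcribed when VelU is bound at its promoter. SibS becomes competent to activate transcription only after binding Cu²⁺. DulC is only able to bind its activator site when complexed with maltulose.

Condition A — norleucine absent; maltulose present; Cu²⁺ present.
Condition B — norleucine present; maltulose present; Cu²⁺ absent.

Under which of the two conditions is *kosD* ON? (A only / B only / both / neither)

Condition A:
Norleucine is absent, so VelU is inactive.
Required activator VelU is absent, so *yilG* is not transcribed.
So YilG is not produced.
Maltulose is present, so DulC is active.
Cu²⁺ is present, so SibS is active.
No repressor is bound and DulC and SibS are active, so *kosD* is transcribed.
→ *kosD* is ON in A.
Condition B:
Norleucine is present, so VelU is active.
No repressor is bound and VelU is active, so *yilG* is transcribed.
So YilG is produced and active.
Maltulose is present, so DulC is active.
Cu²⁺ is absent, so SibS is inactive.
With repressor YilG bound, *kosD* is not transcribed.
→ *kosD* is OFF in B.

A only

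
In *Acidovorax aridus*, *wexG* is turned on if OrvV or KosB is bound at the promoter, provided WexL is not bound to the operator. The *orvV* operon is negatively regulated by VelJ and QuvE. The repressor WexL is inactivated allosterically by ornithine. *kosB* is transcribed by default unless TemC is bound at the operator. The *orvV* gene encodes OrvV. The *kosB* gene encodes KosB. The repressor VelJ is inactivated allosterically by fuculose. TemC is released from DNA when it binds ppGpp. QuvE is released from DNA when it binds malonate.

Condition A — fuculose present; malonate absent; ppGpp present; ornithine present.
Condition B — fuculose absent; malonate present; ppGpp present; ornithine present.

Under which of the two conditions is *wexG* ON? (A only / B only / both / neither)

both

Condition A:
Fuculose is present, so VelJ is inactive.
Malonate is absent, so QuvE is active.
With repressor QuvE bound, *orvV* is not transcribed.
So OrvV is not produced.
ppGpp is present, so TemC is inactive.
With no repressor bound, *kosB* is transcribed.
So KosB is produced and active.
Ornithine is present, so WexL is inactive.
Activator KosB is present, so *wexG* is transcribed.
→ *wexG* is ON in A.
Condition B:
Fuculose is absent, so VelJ is active.
Malonate is present, so QuvE is inactive.
With repressor VelJ bound, *orvV* is not transcribed.
So OrvV is not produced.
ppGpp is present, so TemC is inactive.
With no repressor bound, *kosB* is transcribed.
So KosB is produced and active.
Ornithine is present, so WexL is inactive.
Activator KosB is present, so *wexG* is transcribed.
→ *wexG* is ON in B.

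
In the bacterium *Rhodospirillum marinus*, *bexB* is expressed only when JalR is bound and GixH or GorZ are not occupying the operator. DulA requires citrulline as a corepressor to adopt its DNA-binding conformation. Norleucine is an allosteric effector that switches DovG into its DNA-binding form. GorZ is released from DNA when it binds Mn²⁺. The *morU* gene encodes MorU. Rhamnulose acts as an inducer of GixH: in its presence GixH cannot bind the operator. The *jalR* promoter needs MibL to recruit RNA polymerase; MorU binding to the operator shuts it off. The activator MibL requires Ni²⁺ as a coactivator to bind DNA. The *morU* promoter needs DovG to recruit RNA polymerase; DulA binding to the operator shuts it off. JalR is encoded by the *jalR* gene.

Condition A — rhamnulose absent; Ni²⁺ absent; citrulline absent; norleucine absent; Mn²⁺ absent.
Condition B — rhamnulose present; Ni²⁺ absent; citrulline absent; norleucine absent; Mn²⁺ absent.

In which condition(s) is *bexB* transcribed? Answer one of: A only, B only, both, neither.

Condition A:
Rhamnulose is absent, so GixH is active.
Ni²⁺ is absent, so MibL is inactive.
Citrulline is absent, so DulA is inactive.
Norleucine is absent, so DovG is inactive.
Required activator DovG is absent, so *morU* is not transcribed.
So MorU is not produced.
Required activator MibL is absent, so *jalR* is not transcribed.
So JalR is not produced.
Mn²⁺ is absent, so GorZ is active.
With repressor GixH bound, *bexB* is not transcribed.
→ *bexB* is OFF in A.
Condition B:
Rhamnulose is present, so GixH is inactive.
Ni²⁺ is absent, so MibL is inactive.
Citrulline is absent, so DulA is inactive.
Norleucine is absent, so DovG is inactive.
Required activator DovG is absent, so *morU* is not transcribed.
So MorU is not produced.
Required activator MibL is absent, so *jalR* is not transcribed.
So JalR is not produced.
Mn²⁺ is absent, so GorZ is active.
With repressor GorZ bound, *bexB* is not transcribed.
→ *bexB* is OFF in B.

neither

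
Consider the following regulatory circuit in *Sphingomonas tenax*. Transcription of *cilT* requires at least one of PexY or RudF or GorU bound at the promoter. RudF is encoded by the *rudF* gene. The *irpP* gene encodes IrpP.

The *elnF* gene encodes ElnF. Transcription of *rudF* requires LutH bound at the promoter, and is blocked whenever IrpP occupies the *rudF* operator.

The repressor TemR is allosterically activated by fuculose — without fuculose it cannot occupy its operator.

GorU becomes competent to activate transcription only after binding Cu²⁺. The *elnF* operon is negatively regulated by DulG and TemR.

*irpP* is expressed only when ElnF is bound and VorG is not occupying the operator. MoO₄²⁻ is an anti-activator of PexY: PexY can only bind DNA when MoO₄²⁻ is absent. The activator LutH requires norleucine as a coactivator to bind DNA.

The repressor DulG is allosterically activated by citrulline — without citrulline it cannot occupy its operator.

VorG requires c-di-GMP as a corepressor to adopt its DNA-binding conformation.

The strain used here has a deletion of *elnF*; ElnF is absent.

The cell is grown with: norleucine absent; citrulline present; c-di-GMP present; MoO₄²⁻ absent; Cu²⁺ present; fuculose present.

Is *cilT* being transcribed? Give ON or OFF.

MoO₄²⁻ is absent, so PexY is active.
ElnF is non-functional in this strain, so it has no effect.
c-di-GMP is present, so VorG is active.
With repressor VorG bound, *irpP* is not transcribed.
So IrpP is not produced.
Norleucine is absent, so LutH is inactive.
Required activator LutH is absent, so *rudF* is not transcribed.
So RudF is not produced.
Cu²⁺ is present, so GorU is active.
Activator PexY is present, so *cilT* is transcribed.

ON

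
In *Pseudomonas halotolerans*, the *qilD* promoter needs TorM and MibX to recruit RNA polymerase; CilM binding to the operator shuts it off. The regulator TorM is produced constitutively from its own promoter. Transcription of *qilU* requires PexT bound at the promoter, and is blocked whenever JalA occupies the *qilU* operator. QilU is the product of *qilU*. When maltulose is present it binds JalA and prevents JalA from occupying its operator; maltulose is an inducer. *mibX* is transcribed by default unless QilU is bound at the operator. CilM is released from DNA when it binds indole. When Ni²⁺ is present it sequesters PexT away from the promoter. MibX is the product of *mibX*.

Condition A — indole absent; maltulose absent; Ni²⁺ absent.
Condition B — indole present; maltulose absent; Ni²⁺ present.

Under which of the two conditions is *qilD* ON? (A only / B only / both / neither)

B only

Condition A:
Indole is absent, so CilM is active.
TorM is produced constitutively and is active.
Maltulose is absent, so JalA is active.
Ni²⁺ is absent, so PexT is active.
With repressor JalA bound, *qilU* is not transcribed.
So QilU is not produced.
With no repressor bound, *mibX* is transcribed.
So MibX is produced and active.
With repressor CilM bound, *qilD* is not transcribed.
→ *qilD* is OFF in A.
Condition B:
Indole is present, so CilM is inactive.
TorM is produced constitutively and is active.
Maltulose is absent, so JalA is active.
Ni²⁺ is present, so PexT is inactive.
With repressor JalA bound, *qilU* is not transcribed.
So QilU is not produced.
With no repressor bound, *mibX* is transcribed.
So MibX is produced and active.
No repressor is bound and TorM and MibX are active, so *qilD* is transcribed.
→ *qilD* is ON in B.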